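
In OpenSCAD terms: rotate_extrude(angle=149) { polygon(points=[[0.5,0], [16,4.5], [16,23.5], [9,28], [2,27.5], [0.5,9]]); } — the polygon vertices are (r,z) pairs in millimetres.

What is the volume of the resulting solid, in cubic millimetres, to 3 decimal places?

Profile (r,z), 6 vertices: (0.5,0) (16,4.5) (16,23.5) (9,28) (2,27.5) (0.5,9)
edge 0: (0.5,0)→(16,4.5)  cross = 0.5·4.5 − 16·0 = 2.2500; (r_i+r_j)·cross = 16.5·2.2500 = 37.1250
edge 1: (16,4.5)→(16,23.5)  cross = 16·23.5 − 16·4.5 = 304.0000; (r_i+r_j)·cross = 32·304.0000 = 9728.0000
edge 2: (16,23.5)→(9,28)  cross = 16·28 − 9·23.5 = 236.5000; (r_i+r_j)·cross = 25·236.5000 = 5912.5000
edge 3: (9,28)→(2,27.5)  cross = 9·27.5 − 2·28 = 191.5000; (r_i+r_j)·cross = 11·191.5000 = 2106.5000
edge 4: (2,27.5)→(0.5,9)  cross = 2·9 − 0.5·27.5 = 4.2500; (r_i+r_j)·cross = 2.5·4.2500 = 10.6250
edge 5: (0.5,9)→(0.5,0)  cross = 0.5·0 − 0.5·9 = -4.5000; (r_i+r_j)·cross = 1·-4.5000 = -4.5000
Σcross = 734.0000 → A = |Σcross|/2 = 367.0000 mm²
Σ(r_i+r_j)·cross = 17790.2500 → first moment M = |Σ|/6 = 2965.0417
R_c = M/A = 2965.0417/367.0000 = 8.0791 mm
θ = 149° = 2.600541 rad
V = θ·R_c·A = 2.600541·8.0791·367.0000 = 7710.711 mm³

Volume = 7710.711 mm³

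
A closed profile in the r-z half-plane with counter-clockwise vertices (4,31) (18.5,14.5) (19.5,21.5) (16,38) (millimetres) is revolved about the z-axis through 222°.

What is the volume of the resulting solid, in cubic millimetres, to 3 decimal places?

Profile (r,z), 4 vertices: (4,31) (18.5,14.5) (19.5,21.5) (16,38)
edge 0: (4,31)→(18.5,14.5)  cross = 4·14.5 − 18.5·31 = -515.5000; (r_i+r_j)·cross = 22.5·-515.5000 = -11598.7500
edge 1: (18.5,14.5)→(19.5,21.5)  cross = 18.5·21.5 − 19.5·14.5 = 115.0000; (r_i+r_j)·cross = 38·115.0000 = 4370.0000
edge 2: (19.5,21.5)→(16,38)  cross = 19.5·38 − 16·21.5 = 397.0000; (r_i+r_j)·cross = 35.5·397.0000 = 14093.5000
edge 3: (16,38)→(4,31)  cross = 16·31 − 4·38 = 344.0000; (r_i+r_j)·cross = 20·344.0000 = 6880.0000
Σcross = 340.5000 → A = |Σcross|/2 = 170.2500 mm²
Σ(r_i+r_j)·cross = 13744.7500 → first moment M = |Σ|/6 = 2290.7917
R_c = M/A = 2290.7917/170.2500 = 13.4555 mm
θ = 222° = 3.874631 rad
V = θ·R_c·A = 3.874631·13.4555·170.2500 = 8875.972 mm³

Volume = 8875.972 mm³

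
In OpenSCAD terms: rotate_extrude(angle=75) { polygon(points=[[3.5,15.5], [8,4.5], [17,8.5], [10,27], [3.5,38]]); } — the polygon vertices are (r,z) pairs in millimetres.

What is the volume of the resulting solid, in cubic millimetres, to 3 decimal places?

Volume = 2605.695 mm³

Profile (r,z), 5 vertices: (3.5,15.5) (8,4.5) (17,8.5) (10,27) (3.5,38)
edge 0: (3.5,15.5)→(8,4.5)  cross = 3.5·4.5 − 8·15.5 = -108.2500; (r_i+r_j)·cross = 11.5·-108.2500 = -1244.8750
edge 1: (8,4.5)→(17,8.5)  cross = 8·8.5 − 17·4.5 = -8.5000; (r_i+r_j)·cross = 25·-8.5000 = -212.5000
edge 2: (17,8.5)→(10,27)  cross = 17·27 − 10·8.5 = 374.0000; (r_i+r_j)·cross = 27·374.0000 = 10098.0000
edge 3: (10,27)→(3.5,38)  cross = 10·38 − 3.5·27 = 285.5000; (r_i+r_j)·cross = 13.5·285.5000 = 3854.2500
edge 4: (3.5,38)→(3.5,15.5)  cross = 3.5·15.5 − 3.5·38 = -78.7500; (r_i+r_j)·cross = 7·-78.7500 = -551.2500
Σcross = 464.0000 → A = |Σcross|/2 = 232.0000 mm²
Σ(r_i+r_j)·cross = 11943.6250 → first moment M = |Σ|/6 = 1990.6042
R_c = M/A = 1990.6042/232.0000 = 8.5802 mm
θ = 75° = 1.308997 rad
V = θ·R_c·A = 1.308997·8.5802·232.0000 = 2605.695 mm³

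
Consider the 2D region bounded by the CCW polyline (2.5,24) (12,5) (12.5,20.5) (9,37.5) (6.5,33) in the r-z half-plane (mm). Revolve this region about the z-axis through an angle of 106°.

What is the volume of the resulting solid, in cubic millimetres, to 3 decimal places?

Profile (r,z), 5 vertices: (2.5,24) (12,5) (12.5,20.5) (9,37.5) (6.5,33)
edge 0: (2.5,24)→(12,5)  cross = 2.5·5 − 12·24 = -275.5000; (r_i+r_j)·cross = 14.5·-275.5000 = -3994.7500
edge 1: (12,5)→(12.5,20.5)  cross = 12·20.5 − 12.5·5 = 183.5000; (r_i+r_j)·cross = 24.5·183.5000 = 4495.7500
edge 2: (12.5,20.5)→(9,37.5)  cross = 12.5·37.5 − 9·20.5 = 284.2500; (r_i+r_j)·cross = 21.5·284.2500 = 6111.3750
edge 3: (9,37.5)→(6.5,33)  cross = 9·33 − 6.5·37.5 = 53.2500; (r_i+r_j)·cross = 15.5·53.2500 = 825.3750
edge 4: (6.5,33)→(2.5,24)  cross = 6.5·24 − 2.5·33 = 73.5000; (r_i+r_j)·cross = 9·73.5000 = 661.5000
Σcross = 319.0000 → A = |Σcross|/2 = 159.5000 mm²
Σ(r_i+r_j)·cross = 8099.2500 → first moment M = |Σ|/6 = 1349.8750
R_c = M/A = 1349.8750/159.5000 = 8.4632 mm
θ = 106° = 1.850049 rad
V = θ·R_c·A = 1.850049·8.4632·159.5000 = 2497.335 mm³

Volume = 2497.335 mm³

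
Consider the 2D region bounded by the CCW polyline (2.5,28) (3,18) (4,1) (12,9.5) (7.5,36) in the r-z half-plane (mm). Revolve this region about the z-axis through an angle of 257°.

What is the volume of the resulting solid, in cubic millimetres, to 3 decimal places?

Volume = 5945.619 mm³

Profile (r,z), 5 vertices: (2.5,28) (3,18) (4,1) (12,9.5) (7.5,36)
edge 0: (2.5,28)→(3,18)  cross = 2.5·18 − 3·28 = -39.0000; (r_i+r_j)·cross = 5.5·-39.0000 = -214.5000
edge 1: (3,18)→(4,1)  cross = 3·1 − 4·18 = -69.0000; (r_i+r_j)·cross = 7·-69.0000 = -483.0000
edge 2: (4,1)→(12,9.5)  cross = 4·9.5 − 12·1 = 26.0000; (r_i+r_j)·cross = 16·26.0000 = 416.0000
edge 3: (12,9.5)→(7.5,36)  cross = 12·36 − 7.5·9.5 = 360.7500; (r_i+r_j)·cross = 19.5·360.7500 = 7034.6250
edge 4: (7.5,36)→(2.5,28)  cross = 7.5·28 − 2.5·36 = 120.0000; (r_i+r_j)·cross = 10·120.0000 = 1200.0000
Σcross = 398.7500 → A = |Σcross|/2 = 199.3750 mm²
Σ(r_i+r_j)·cross = 7953.1250 → first moment M = |Σ|/6 = 1325.5208
R_c = M/A = 1325.5208/199.3750 = 6.6484 mm
θ = 257° = 4.485496 rad
V = θ·R_c·A = 4.485496·6.6484·199.3750 = 5945.619 mm³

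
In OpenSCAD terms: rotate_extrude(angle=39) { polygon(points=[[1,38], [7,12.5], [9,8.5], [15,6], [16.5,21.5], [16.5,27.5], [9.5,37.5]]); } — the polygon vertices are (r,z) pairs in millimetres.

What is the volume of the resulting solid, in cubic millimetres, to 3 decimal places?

Volume = 2082.762 mm³

Profile (r,z), 7 vertices: (1,38) (7,12.5) (9,8.5) (15,6) (16.5,21.5) (16.5,27.5) (9.5,37.5)
edge 0: (1,38)→(7,12.5)  cross = 1·12.5 − 7·38 = -253.5000; (r_i+r_j)·cross = 8·-253.5000 = -2028.0000
edge 1: (7,12.5)→(9,8.5)  cross = 7·8.5 − 9·12.5 = -53.0000; (r_i+r_j)·cross = 16·-53.0000 = -848.0000
edge 2: (9,8.5)→(15,6)  cross = 9·6 − 15·8.5 = -73.5000; (r_i+r_j)·cross = 24·-73.5000 = -1764.0000
edge 3: (15,6)→(16.5,21.5)  cross = 15·21.5 − 16.5·6 = 223.5000; (r_i+r_j)·cross = 31.5·223.5000 = 7040.2500
edge 4: (16.5,21.5)→(16.5,27.5)  cross = 16.5·27.5 − 16.5·21.5 = 99.0000; (r_i+r_j)·cross = 33·99.0000 = 3267.0000
edge 5: (16.5,27.5)→(9.5,37.5)  cross = 16.5·37.5 − 9.5·27.5 = 357.5000; (r_i+r_j)·cross = 26·357.5000 = 9295.0000
edge 6: (9.5,37.5)→(1,38)  cross = 9.5·38 − 1·37.5 = 323.5000; (r_i+r_j)·cross = 10.5·323.5000 = 3396.7500
Σcross = 623.5000 → A = |Σcross|/2 = 311.7500 mm²
Σ(r_i+r_j)·cross = 18359.0000 → first moment M = |Σ|/6 = 3059.8333
R_c = M/A = 3059.8333/311.7500 = 9.8150 mm
θ = 39° = 0.680678 rad
V = θ·R_c·A = 0.680678·9.8150·311.7500 = 2082.762 mm³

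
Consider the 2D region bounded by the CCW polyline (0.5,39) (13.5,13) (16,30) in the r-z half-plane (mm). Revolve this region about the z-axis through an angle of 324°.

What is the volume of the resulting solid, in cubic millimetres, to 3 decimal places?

Volume = 8086.459 mm³

Profile (r,z), 3 vertices: (0.5,39) (13.5,13) (16,30)
edge 0: (0.5,39)→(13.5,13)  cross = 0.5·13 − 13.5·39 = -520.0000; (r_i+r_j)·cross = 14·-520.0000 = -7280.0000
edge 1: (13.5,13)→(16,30)  cross = 13.5·30 − 16·13 = 197.0000; (r_i+r_j)·cross = 29.5·197.0000 = 5811.5000
edge 2: (16,30)→(0.5,39)  cross = 16·39 − 0.5·30 = 609.0000; (r_i+r_j)·cross = 16.5·609.0000 = 10048.5000
Σcross = 286.0000 → A = |Σcross|/2 = 143.0000 mm²
Σ(r_i+r_j)·cross = 8580.0000 → first moment M = |Σ|/6 = 1430.0000
R_c = M/A = 1430.0000/143.0000 = 10.0000 mm
θ = 324° = 5.654867 rad
V = θ·R_c·A = 5.654867·10.0000·143.0000 = 8086.459 mm³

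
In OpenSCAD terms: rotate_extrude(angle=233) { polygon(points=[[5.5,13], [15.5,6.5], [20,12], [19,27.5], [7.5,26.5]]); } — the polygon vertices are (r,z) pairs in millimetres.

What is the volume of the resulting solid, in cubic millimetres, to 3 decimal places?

Profile (r,z), 5 vertices: (5.5,13) (15.5,6.5) (20,12) (19,27.5) (7.5,26.5)
edge 0: (5.5,13)→(15.5,6.5)  cross = 5.5·6.5 − 15.5·13 = -165.7500; (r_i+r_j)·cross = 21·-165.7500 = -3480.7500
edge 1: (15.5,6.5)→(20,12)  cross = 15.5·12 − 20·6.5 = 56.0000; (r_i+r_j)·cross = 35.5·56.0000 = 1988.0000
edge 2: (20,12)→(19,27.5)  cross = 20·27.5 − 19·12 = 322.0000; (r_i+r_j)·cross = 39·322.0000 = 12558.0000
edge 3: (19,27.5)→(7.5,26.5)  cross = 19·26.5 − 7.5·27.5 = 297.2500; (r_i+r_j)·cross = 26.5·297.2500 = 7877.1250
edge 4: (7.5,26.5)→(5.5,13)  cross = 7.5·13 − 5.5·26.5 = -48.2500; (r_i+r_j)·cross = 13·-48.2500 = -627.2500
Σcross = 461.2500 → A = |Σcross|/2 = 230.6250 mm²
Σ(r_i+r_j)·cross = 18315.1250 → first moment M = |Σ|/6 = 3052.5208
R_c = M/A = 3052.5208/230.6250 = 13.2359 mm
θ = 233° = 4.066617 rad
V = θ·R_c·A = 4.066617·13.2359·230.6250 = 12413.434 mm³

Volume = 12413.434 mm³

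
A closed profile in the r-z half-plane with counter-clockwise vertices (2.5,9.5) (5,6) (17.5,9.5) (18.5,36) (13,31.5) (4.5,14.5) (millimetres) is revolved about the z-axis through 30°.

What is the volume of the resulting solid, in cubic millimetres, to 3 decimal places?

Profile (r,z), 6 vertices: (2.5,9.5) (5,6) (17.5,9.5) (18.5,36) (13,31.5) (4.5,14.5)
edge 0: (2.5,9.5)→(5,6)  cross = 2.5·6 − 5·9.5 = -32.5000; (r_i+r_j)·cross = 7.5·-32.5000 = -243.7500
edge 1: (5,6)→(17.5,9.5)  cross = 5·9.5 − 17.5·6 = -57.5000; (r_i+r_j)·cross = 22.5·-57.5000 = -1293.7500
edge 2: (17.5,9.5)→(18.5,36)  cross = 17.5·36 − 18.5·9.5 = 454.2500; (r_i+r_j)·cross = 36·454.2500 = 16353.0000
edge 3: (18.5,36)→(13,31.5)  cross = 18.5·31.5 − 13·36 = 114.7500; (r_i+r_j)·cross = 31.5·114.7500 = 3614.6250
edge 4: (13,31.5)→(4.5,14.5)  cross = 13·14.5 − 4.5·31.5 = 46.7500; (r_i+r_j)·cross = 17.5·46.7500 = 818.1250
edge 5: (4.5,14.5)→(2.5,9.5)  cross = 4.5·9.5 − 2.5·14.5 = 6.5000; (r_i+r_j)·cross = 7·6.5000 = 45.5000
Σcross = 532.2500 → A = |Σcross|/2 = 266.1250 mm²
Σ(r_i+r_j)·cross = 19293.7500 → first moment M = |Σ|/6 = 3215.6250
R_c = M/A = 3215.6250/266.1250 = 12.0831 mm
θ = 30° = 0.523599 rad
V = θ·R_c·A = 0.523599·12.0831·266.1250 = 1683.697 mm³

Volume = 1683.697 mm³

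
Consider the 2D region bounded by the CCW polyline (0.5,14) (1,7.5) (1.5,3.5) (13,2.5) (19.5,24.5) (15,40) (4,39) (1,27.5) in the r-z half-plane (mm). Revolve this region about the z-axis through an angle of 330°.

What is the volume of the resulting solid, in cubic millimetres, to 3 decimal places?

Profile (r,z), 8 vertices: (0.5,14) (1,7.5) (1.5,3.5) (13,2.5) (19.5,24.5) (15,40) (4,39) (1,27.5)
edge 0: (0.5,14)→(1,7.5)  cross = 0.5·7.5 − 1·14 = -10.2500; (r_i+r_j)·cross = 1.5·-10.2500 = -15.3750
edge 1: (1,7.5)→(1.5,3.5)  cross = 1·3.5 − 1.5·7.5 = -7.7500; (r_i+r_j)·cross = 2.5·-7.7500 = -19.3750
edge 2: (1.5,3.5)→(13,2.5)  cross = 1.5·2.5 − 13·3.5 = -41.7500; (r_i+r_j)·cross = 14.5·-41.7500 = -605.3750
edge 3: (13,2.5)→(19.5,24.5)  cross = 13·24.5 − 19.5·2.5 = 269.7500; (r_i+r_j)·cross = 32.5·269.7500 = 8766.8750
edge 4: (19.5,24.5)→(15,40)  cross = 19.5·40 − 15·24.5 = 412.5000; (r_i+r_j)·cross = 34.5·412.5000 = 14231.2500
edge 5: (15,40)→(4,39)  cross = 15·39 − 4·40 = 425.0000; (r_i+r_j)·cross = 19·425.0000 = 8075.0000
edge 6: (4,39)→(1,27.5)  cross = 4·27.5 − 1·39 = 71.0000; (r_i+r_j)·cross = 5·71.0000 = 355.0000
edge 7: (1,27.5)→(0.5,14)  cross = 1·14 − 0.5·27.5 = 0.2500; (r_i+r_j)·cross = 1.5·0.2500 = 0.3750
Σcross = 1118.7500 → A = |Σcross|/2 = 559.3750 mm²
Σ(r_i+r_j)·cross = 30788.3750 → first moment M = |Σ|/6 = 5131.3958
R_c = M/A = 5131.3958/559.3750 = 9.1734 mm
θ = 330° = 5.759587 rad
V = θ·R_c·A = 5.759587·9.1734·559.3750 = 29554.718 mm³

Volume = 29554.718 mm³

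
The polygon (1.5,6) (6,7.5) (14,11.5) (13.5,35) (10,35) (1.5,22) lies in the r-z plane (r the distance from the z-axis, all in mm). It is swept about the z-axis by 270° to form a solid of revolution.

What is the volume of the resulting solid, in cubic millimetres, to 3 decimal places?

Profile (r,z), 6 vertices: (1.5,6) (6,7.5) (14,11.5) (13.5,35) (10,35) (1.5,22)
edge 0: (1.5,6)→(6,7.5)  cross = 1.5·7.5 − 6·6 = -24.7500; (r_i+r_j)·cross = 7.5·-24.7500 = -185.6250
edge 1: (6,7.5)→(14,11.5)  cross = 6·11.5 − 14·7.5 = -36.0000; (r_i+r_j)·cross = 20·-36.0000 = -720.0000
edge 2: (14,11.5)→(13.5,35)  cross = 14·35 − 13.5·11.5 = 334.7500; (r_i+r_j)·cross = 27.5·334.7500 = 9205.6250
edge 3: (13.5,35)→(10,35)  cross = 13.5·35 − 10·35 = 122.5000; (r_i+r_j)·cross = 23.5·122.5000 = 2878.7500
edge 4: (10,35)→(1.5,22)  cross = 10·22 − 1.5·35 = 167.5000; (r_i+r_j)·cross = 11.5·167.5000 = 1926.2500
edge 5: (1.5,22)→(1.5,6)  cross = 1.5·6 − 1.5·22 = -24.0000; (r_i+r_j)·cross = 3·-24.0000 = -72.0000
Σcross = 540.0000 → A = |Σcross|/2 = 270.0000 mm²
Σ(r_i+r_j)·cross = 13033.0000 → first moment M = |Σ|/6 = 2172.1667
R_c = M/A = 2172.1667/270.0000 = 8.0451 mm
θ = 270° = 4.712389 rad
V = θ·R_c·A = 4.712389·8.0451·270.0000 = 10236.094 mm³

Volume = 10236.094 mm³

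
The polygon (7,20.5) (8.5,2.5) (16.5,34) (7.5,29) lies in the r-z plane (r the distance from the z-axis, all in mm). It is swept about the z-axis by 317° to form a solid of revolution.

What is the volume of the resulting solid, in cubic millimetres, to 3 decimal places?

Volume = 7758.681 mm³

Profile (r,z), 4 vertices: (7,20.5) (8.5,2.5) (16.5,34) (7.5,29)
edge 0: (7,20.5)→(8.5,2.5)  cross = 7·2.5 − 8.5·20.5 = -156.7500; (r_i+r_j)·cross = 15.5·-156.7500 = -2429.6250
edge 1: (8.5,2.5)→(16.5,34)  cross = 8.5·34 − 16.5·2.5 = 247.7500; (r_i+r_j)·cross = 25·247.7500 = 6193.7500
edge 2: (16.5,34)→(7.5,29)  cross = 16.5·29 − 7.5·34 = 223.5000; (r_i+r_j)·cross = 24·223.5000 = 5364.0000
edge 3: (7.5,29)→(7,20.5)  cross = 7.5·20.5 − 7·29 = -49.2500; (r_i+r_j)·cross = 14.5·-49.2500 = -714.1250
Σcross = 265.2500 → A = |Σcross|/2 = 132.6250 mm²
Σ(r_i+r_j)·cross = 8414.0000 → first moment M = |Σ|/6 = 1402.3333
R_c = M/A = 1402.3333/132.6250 = 10.5737 mm
θ = 317° = 5.532694 rad
V = θ·R_c·A = 5.532694·10.5737·132.6250 = 7758.681 mm³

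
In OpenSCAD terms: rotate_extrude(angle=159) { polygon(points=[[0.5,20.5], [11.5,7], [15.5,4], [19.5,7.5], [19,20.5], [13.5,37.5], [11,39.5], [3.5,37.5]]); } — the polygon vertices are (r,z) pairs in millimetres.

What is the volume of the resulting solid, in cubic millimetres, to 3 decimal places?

Profile (r,z), 8 vertices: (0.5,20.5) (11.5,7) (15.5,4) (19.5,7.5) (19,20.5) (13.5,37.5) (11,39.5) (3.5,37.5)
edge 0: (0.5,20.5)→(11.5,7)  cross = 0.5·7 − 11.5·20.5 = -232.2500; (r_i+r_j)·cross = 12·-232.2500 = -2787.0000
edge 1: (11.5,7)→(15.5,4)  cross = 11.5·4 − 15.5·7 = -62.5000; (r_i+r_j)·cross = 27·-62.5000 = -1687.5000
edge 2: (15.5,4)→(19.5,7.5)  cross = 15.5·7.5 − 19.5·4 = 38.2500; (r_i+r_j)·cross = 35·38.2500 = 1338.7500
edge 3: (19.5,7.5)→(19,20.5)  cross = 19.5·20.5 − 19·7.5 = 257.2500; (r_i+r_j)·cross = 38.5·257.2500 = 9904.1250
edge 4: (19,20.5)→(13.5,37.5)  cross = 19·37.5 − 13.5·20.5 = 435.7500; (r_i+r_j)·cross = 32.5·435.7500 = 14161.8750
edge 5: (13.5,37.5)→(11,39.5)  cross = 13.5·39.5 − 11·37.5 = 120.7500; (r_i+r_j)·cross = 24.5·120.7500 = 2958.3750
edge 6: (11,39.5)→(3.5,37.5)  cross = 11·37.5 − 3.5·39.5 = 274.2500; (r_i+r_j)·cross = 14.5·274.2500 = 3976.6250
edge 7: (3.5,37.5)→(0.5,20.5)  cross = 3.5·20.5 − 0.5·37.5 = 53.0000; (r_i+r_j)·cross = 4·53.0000 = 212.0000
Σcross = 884.5000 → A = |Σcross|/2 = 442.2500 mm²
Σ(r_i+r_j)·cross = 28077.2500 → first moment M = |Σ|/6 = 4679.5417
R_c = M/A = 4679.5417/442.2500 = 10.5812 mm
θ = 159° = 2.775074 rad
V = θ·R_c·A = 2.775074·10.5812·442.2500 = 12986.072 mm³

Volume = 12986.072 mm³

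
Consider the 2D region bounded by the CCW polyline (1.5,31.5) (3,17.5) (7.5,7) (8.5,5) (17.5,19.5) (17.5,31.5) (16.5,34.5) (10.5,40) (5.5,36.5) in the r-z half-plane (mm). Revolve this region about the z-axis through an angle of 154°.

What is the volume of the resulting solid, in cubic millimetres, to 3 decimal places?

Profile (r,z), 9 vertices: (1.5,31.5) (3,17.5) (7.5,7) (8.5,5) (17.5,19.5) (17.5,31.5) (16.5,34.5) (10.5,40) (5.5,36.5)
edge 0: (1.5,31.5)→(3,17.5)  cross = 1.5·17.5 − 3·31.5 = -68.2500; (r_i+r_j)·cross = 4.5·-68.2500 = -307.1250
edge 1: (3,17.5)→(7.5,7)  cross = 3·7 − 7.5·17.5 = -110.2500; (r_i+r_j)·cross = 10.5·-110.2500 = -1157.6250
edge 2: (7.5,7)→(8.5,5)  cross = 7.5·5 − 8.5·7 = -22.0000; (r_i+r_j)·cross = 16·-22.0000 = -352.0000
edge 3: (8.5,5)→(17.5,19.5)  cross = 8.5·19.5 − 17.5·5 = 78.2500; (r_i+r_j)·cross = 26·78.2500 = 2034.5000
edge 4: (17.5,19.5)→(17.5,31.5)  cross = 17.5·31.5 − 17.5·19.5 = 210.0000; (r_i+r_j)·cross = 35·210.0000 = 7350.0000
edge 5: (17.5,31.5)→(16.5,34.5)  cross = 17.5·34.5 − 16.5·31.5 = 84.0000; (r_i+r_j)·cross = 34·84.0000 = 2856.0000
edge 6: (16.5,34.5)→(10.5,40)  cross = 16.5·40 − 10.5·34.5 = 297.7500; (r_i+r_j)·cross = 27·297.7500 = 8039.2500
edge 7: (10.5,40)→(5.5,36.5)  cross = 10.5·36.5 − 5.5·40 = 163.2500; (r_i+r_j)·cross = 16·163.2500 = 2612.0000
edge 8: (5.5,36.5)→(1.5,31.5)  cross = 5.5·31.5 − 1.5·36.5 = 118.5000; (r_i+r_j)·cross = 7·118.5000 = 829.5000
Σcross = 751.2500 → A = |Σcross|/2 = 375.6250 mm²
Σ(r_i+r_j)·cross = 21904.5000 → first moment M = |Σ|/6 = 3650.7500
R_c = M/A = 3650.7500/375.6250 = 9.7191 mm
θ = 154° = 2.687807 rad
V = θ·R_c·A = 2.687807·9.7191·375.6250 = 9812.512 mm³

Volume = 9812.512 mm³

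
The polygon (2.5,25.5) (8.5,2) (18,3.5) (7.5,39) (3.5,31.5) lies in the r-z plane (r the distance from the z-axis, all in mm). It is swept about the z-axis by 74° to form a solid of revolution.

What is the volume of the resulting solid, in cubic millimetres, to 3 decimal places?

Volume = 3421.945 mm³

Profile (r,z), 5 vertices: (2.5,25.5) (8.5,2) (18,3.5) (7.5,39) (3.5,31.5)
edge 0: (2.5,25.5)→(8.5,2)  cross = 2.5·2 − 8.5·25.5 = -211.7500; (r_i+r_j)·cross = 11·-211.7500 = -2329.2500
edge 1: (8.5,2)→(18,3.5)  cross = 8.5·3.5 − 18·2 = -6.2500; (r_i+r_j)·cross = 26.5·-6.2500 = -165.6250
edge 2: (18,3.5)→(7.5,39)  cross = 18·39 − 7.5·3.5 = 675.7500; (r_i+r_j)·cross = 25.5·675.7500 = 17231.6250
edge 3: (7.5,39)→(3.5,31.5)  cross = 7.5·31.5 − 3.5·39 = 99.7500; (r_i+r_j)·cross = 11·99.7500 = 1097.2500
edge 4: (3.5,31.5)→(2.5,25.5)  cross = 3.5·25.5 − 2.5·31.5 = 10.5000; (r_i+r_j)·cross = 6·10.5000 = 63.0000
Σcross = 568.0000 → A = |Σcross|/2 = 284.0000 mm²
Σ(r_i+r_j)·cross = 15897.0000 → first moment M = |Σ|/6 = 2649.5000
R_c = M/A = 2649.5000/284.0000 = 9.3292 mm
θ = 74° = 1.291544 rad
V = θ·R_c·A = 1.291544·9.3292·284.0000 = 3421.945 mm³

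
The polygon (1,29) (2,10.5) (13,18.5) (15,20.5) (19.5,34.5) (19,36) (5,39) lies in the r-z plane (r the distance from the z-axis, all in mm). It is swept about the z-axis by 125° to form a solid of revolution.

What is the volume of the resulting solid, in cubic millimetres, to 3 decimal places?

Volume = 6548.484 mm³

Profile (r,z), 7 vertices: (1,29) (2,10.5) (13,18.5) (15,20.5) (19.5,34.5) (19,36) (5,39)
edge 0: (1,29)→(2,10.5)  cross = 1·10.5 − 2·29 = -47.5000; (r_i+r_j)·cross = 3·-47.5000 = -142.5000
edge 1: (2,10.5)→(13,18.5)  cross = 2·18.5 − 13·10.5 = -99.5000; (r_i+r_j)·cross = 15·-99.5000 = -1492.5000
edge 2: (13,18.5)→(15,20.5)  cross = 13·20.5 − 15·18.5 = -11.0000; (r_i+r_j)·cross = 28·-11.0000 = -308.0000
edge 3: (15,20.5)→(19.5,34.5)  cross = 15·34.5 − 19.5·20.5 = 117.7500; (r_i+r_j)·cross = 34.5·117.7500 = 4062.3750
edge 4: (19.5,34.5)→(19,36)  cross = 19.5·36 − 19·34.5 = 46.5000; (r_i+r_j)·cross = 38.5·46.5000 = 1790.2500
edge 5: (19,36)→(5,39)  cross = 19·39 − 5·36 = 561.0000; (r_i+r_j)·cross = 24·561.0000 = 13464.0000
edge 6: (5,39)→(1,29)  cross = 5·29 − 1·39 = 106.0000; (r_i+r_j)·cross = 6·106.0000 = 636.0000
Σcross = 673.2500 → A = |Σcross|/2 = 336.6250 mm²
Σ(r_i+r_j)·cross = 18009.6250 → first moment M = |Σ|/6 = 3001.6042
R_c = M/A = 3001.6042/336.6250 = 8.9168 mm
θ = 125° = 2.181662 rad
V = θ·R_c·A = 2.181662·8.9168·336.6250 = 6548.484 mm³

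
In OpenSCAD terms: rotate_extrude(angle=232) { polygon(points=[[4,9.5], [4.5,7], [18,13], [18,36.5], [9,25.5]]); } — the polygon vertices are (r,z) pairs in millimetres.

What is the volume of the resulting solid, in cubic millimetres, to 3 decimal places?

Volume = 11400.337 mm³

Profile (r,z), 5 vertices: (4,9.5) (4.5,7) (18,13) (18,36.5) (9,25.5)
edge 0: (4,9.5)→(4.5,7)  cross = 4·7 − 4.5·9.5 = -14.7500; (r_i+r_j)·cross = 8.5·-14.7500 = -125.3750
edge 1: (4.5,7)→(18,13)  cross = 4.5·13 − 18·7 = -67.5000; (r_i+r_j)·cross = 22.5·-67.5000 = -1518.7500
edge 2: (18,13)→(18,36.5)  cross = 18·36.5 − 18·13 = 423.0000; (r_i+r_j)·cross = 36·423.0000 = 15228.0000
edge 3: (18,36.5)→(9,25.5)  cross = 18·25.5 − 9·36.5 = 130.5000; (r_i+r_j)·cross = 27·130.5000 = 3523.5000
edge 4: (9,25.5)→(4,9.5)  cross = 9·9.5 − 4·25.5 = -16.5000; (r_i+r_j)·cross = 13·-16.5000 = -214.5000
Σcross = 454.7500 → A = |Σcross|/2 = 227.3750 mm²
Σ(r_i+r_j)·cross = 16892.8750 → first moment M = |Σ|/6 = 2815.4792
R_c = M/A = 2815.4792/227.3750 = 12.3825 mm
θ = 232° = 4.049164 rad
V = θ·R_c·A = 4.049164·12.3825·227.3750 = 11400.337 mm³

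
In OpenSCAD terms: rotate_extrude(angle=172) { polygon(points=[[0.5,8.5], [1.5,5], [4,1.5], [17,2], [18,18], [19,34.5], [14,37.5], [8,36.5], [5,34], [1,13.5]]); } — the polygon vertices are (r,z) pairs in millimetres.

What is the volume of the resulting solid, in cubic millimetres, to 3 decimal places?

Profile (r,z), 10 vertices: (0.5,8.5) (1.5,5) (4,1.5) (17,2) (18,18) (19,34.5) (14,37.5) (8,36.5) (5,34) (1,13.5)
edge 0: (0.5,8.5)→(1.5,5)  cross = 0.5·5 − 1.5·8.5 = -10.2500; (r_i+r_j)·cross = 2·-10.2500 = -20.5000
edge 1: (1.5,5)→(4,1.5)  cross = 1.5·1.5 − 4·5 = -17.7500; (r_i+r_j)·cross = 5.5·-17.7500 = -97.6250
edge 2: (4,1.5)→(17,2)  cross = 4·2 − 17·1.5 = -17.5000; (r_i+r_j)·cross = 21·-17.5000 = -367.5000
edge 3: (17,2)→(18,18)  cross = 17·18 − 18·2 = 270.0000; (r_i+r_j)·cross = 35·270.0000 = 9450.0000
edge 4: (18,18)→(19,34.5)  cross = 18·34.5 − 19·18 = 279.0000; (r_i+r_j)·cross = 37·279.0000 = 10323.0000
edge 5: (19,34.5)→(14,37.5)  cross = 19·37.5 − 14·34.5 = 229.5000; (r_i+r_j)·cross = 33·229.5000 = 7573.5000
edge 6: (14,37.5)→(8,36.5)  cross = 14·36.5 − 8·37.5 = 211.0000; (r_i+r_j)·cross = 22·211.0000 = 4642.0000
edge 7: (8,36.5)→(5,34)  cross = 8·34 − 5·36.5 = 89.5000; (r_i+r_j)·cross = 13·89.5000 = 1163.5000
edge 8: (5,34)→(1,13.5)  cross = 5·13.5 − 1·34 = 33.5000; (r_i+r_j)·cross = 6·33.5000 = 201.0000
edge 9: (1,13.5)→(0.5,8.5)  cross = 1·8.5 − 0.5·13.5 = 1.7500; (r_i+r_j)·cross = 1.5·1.7500 = 2.6250
Σcross = 1068.7500 → A = |Σcross|/2 = 534.3750 mm²
Σ(r_i+r_j)·cross = 32870.0000 → first moment M = |Σ|/6 = 5478.3333
R_c = M/A = 5478.3333/534.3750 = 10.2519 mm
θ = 172° = 3.001966 rad
V = θ·R_c·A = 3.001966·10.2519·534.3750 = 16445.772 mm³

Volume = 16445.772 mm³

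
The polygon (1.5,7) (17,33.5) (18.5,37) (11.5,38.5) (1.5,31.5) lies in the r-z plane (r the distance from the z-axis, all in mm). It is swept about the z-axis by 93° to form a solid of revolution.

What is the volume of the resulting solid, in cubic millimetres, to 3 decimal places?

Volume = 3113.011 mm³

Profile (r,z), 5 vertices: (1.5,7) (17,33.5) (18.5,37) (11.5,38.5) (1.5,31.5)
edge 0: (1.5,7)→(17,33.5)  cross = 1.5·33.5 − 17·7 = -68.7500; (r_i+r_j)·cross = 18.5·-68.7500 = -1271.8750
edge 1: (17,33.5)→(18.5,37)  cross = 17·37 − 18.5·33.5 = 9.2500; (r_i+r_j)·cross = 35.5·9.2500 = 328.3750
edge 2: (18.5,37)→(11.5,38.5)  cross = 18.5·38.5 − 11.5·37 = 286.7500; (r_i+r_j)·cross = 30·286.7500 = 8602.5000
edge 3: (11.5,38.5)→(1.5,31.5)  cross = 11.5·31.5 − 1.5·38.5 = 304.5000; (r_i+r_j)·cross = 13·304.5000 = 3958.5000
edge 4: (1.5,31.5)→(1.5,7)  cross = 1.5·7 − 1.5·31.5 = -36.7500; (r_i+r_j)·cross = 3·-36.7500 = -110.2500
Σcross = 495.0000 → A = |Σcross|/2 = 247.5000 mm²
Σ(r_i+r_j)·cross = 11507.2500 → first moment M = |Σ|/6 = 1917.8750
R_c = M/A = 1917.8750/247.5000 = 7.7490 mm
θ = 93° = 1.623156 rad
V = θ·R_c·A = 1.623156·7.7490·247.5000 = 3113.011 mm³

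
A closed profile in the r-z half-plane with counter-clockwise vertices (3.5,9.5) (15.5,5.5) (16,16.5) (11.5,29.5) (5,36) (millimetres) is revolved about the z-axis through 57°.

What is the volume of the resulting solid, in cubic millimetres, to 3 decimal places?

Profile (r,z), 5 vertices: (3.5,9.5) (15.5,5.5) (16,16.5) (11.5,29.5) (5,36)
edge 0: (3.5,9.5)→(15.5,5.5)  cross = 3.5·5.5 − 15.5·9.5 = -128.0000; (r_i+r_j)·cross = 19·-128.0000 = -2432.0000
edge 1: (15.5,5.5)→(16,16.5)  cross = 15.5·16.5 − 16·5.5 = 167.7500; (r_i+r_j)·cross = 31.5·167.7500 = 5284.1250
edge 2: (16,16.5)→(11.5,29.5)  cross = 16·29.5 − 11.5·16.5 = 282.2500; (r_i+r_j)·cross = 27.5·282.2500 = 7761.8750
edge 3: (11.5,29.5)→(5,36)  cross = 11.5·36 − 5·29.5 = 266.5000; (r_i+r_j)·cross = 16.5·266.5000 = 4397.2500
edge 4: (5,36)→(3.5,9.5)  cross = 5·9.5 − 3.5·36 = -78.5000; (r_i+r_j)·cross = 8.5·-78.5000 = -667.2500
Σcross = 510.0000 → A = |Σcross|/2 = 255.0000 mm²
Σ(r_i+r_j)·cross = 14344.0000 → first moment M = |Σ|/6 = 2390.6667
R_c = M/A = 2390.6667/255.0000 = 9.3752 mm
θ = 57° = 0.994838 rad
V = θ·R_c·A = 0.994838·9.3752·255.0000 = 2378.325 mm³

Volume = 2378.325 mm³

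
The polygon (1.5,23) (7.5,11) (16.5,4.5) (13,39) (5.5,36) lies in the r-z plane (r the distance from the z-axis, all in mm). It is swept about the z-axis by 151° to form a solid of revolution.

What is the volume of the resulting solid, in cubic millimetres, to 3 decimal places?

Profile (r,z), 5 vertices: (1.5,23) (7.5,11) (16.5,4.5) (13,39) (5.5,36)
edge 0: (1.5,23)→(7.5,11)  cross = 1.5·11 − 7.5·23 = -156.0000; (r_i+r_j)·cross = 9·-156.0000 = -1404.0000
edge 1: (7.5,11)→(16.5,4.5)  cross = 7.5·4.5 − 16.5·11 = -147.7500; (r_i+r_j)·cross = 24·-147.7500 = -3546.0000
edge 2: (16.5,4.5)→(13,39)  cross = 16.5·39 − 13·4.5 = 585.0000; (r_i+r_j)·cross = 29.5·585.0000 = 17257.5000
edge 3: (13,39)→(5.5,36)  cross = 13·36 − 5.5·39 = 253.5000; (r_i+r_j)·cross = 18.5·253.5000 = 4689.7500
edge 4: (5.5,36)→(1.5,23)  cross = 5.5·23 − 1.5·36 = 72.5000; (r_i+r_j)·cross = 7·72.5000 = 507.5000
Σcross = 607.2500 → A = |Σcross|/2 = 303.6250 mm²
Σ(r_i+r_j)·cross = 17504.7500 → first moment M = |Σ|/6 = 2917.4583
R_c = M/A = 2917.4583/303.6250 = 9.6088 mm
θ = 151° = 2.635447 rad
V = θ·R_c·A = 2.635447·9.6088·303.6250 = 7688.807 mm³

Volume = 7688.807 mm³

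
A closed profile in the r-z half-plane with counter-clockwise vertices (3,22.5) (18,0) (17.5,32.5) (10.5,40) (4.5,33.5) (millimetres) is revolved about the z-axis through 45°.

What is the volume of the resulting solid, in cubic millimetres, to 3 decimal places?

Profile (r,z), 5 vertices: (3,22.5) (18,0) (17.5,32.5) (10.5,40) (4.5,33.5)
edge 0: (3,22.5)→(18,0)  cross = 3·0 − 18·22.5 = -405.0000; (r_i+r_j)·cross = 21·-405.0000 = -8505.0000
edge 1: (18,0)→(17.5,32.5)  cross = 18·32.5 − 17.5·0 = 585.0000; (r_i+r_j)·cross = 35.5·585.0000 = 20767.5000
edge 2: (17.5,32.5)→(10.5,40)  cross = 17.5·40 − 10.5·32.5 = 358.7500; (r_i+r_j)·cross = 28·358.7500 = 10045.0000
edge 3: (10.5,40)→(4.5,33.5)  cross = 10.5·33.5 − 4.5·40 = 171.7500; (r_i+r_j)·cross = 15·171.7500 = 2576.2500
edge 4: (4.5,33.5)→(3,22.5)  cross = 4.5·22.5 − 3·33.5 = 0.7500; (r_i+r_j)·cross = 7.5·0.7500 = 5.6250
Σcross = 711.2500 → A = |Σcross|/2 = 355.6250 mm²
Σ(r_i+r_j)·cross = 24889.3750 → first moment M = |Σ|/6 = 4148.2292
R_c = M/A = 4148.2292/355.6250 = 11.6646 mm
θ = 45° = 0.785398 rad
V = θ·R_c·A = 0.785398·11.6646·355.6250 = 3258.012 mm³

Volume = 3258.012 mm³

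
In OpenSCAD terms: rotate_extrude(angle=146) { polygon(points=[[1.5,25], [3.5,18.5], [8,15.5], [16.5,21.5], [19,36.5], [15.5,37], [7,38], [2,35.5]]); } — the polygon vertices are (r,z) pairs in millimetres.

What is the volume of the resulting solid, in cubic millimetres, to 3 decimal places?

Profile (r,z), 8 vertices: (1.5,25) (3.5,18.5) (8,15.5) (16.5,21.5) (19,36.5) (15.5,37) (7,38) (2,35.5)
edge 0: (1.5,25)→(3.5,18.5)  cross = 1.5·18.5 − 3.5·25 = -59.7500; (r_i+r_j)·cross = 5·-59.7500 = -298.7500
edge 1: (3.5,18.5)→(8,15.5)  cross = 3.5·15.5 − 8·18.5 = -93.7500; (r_i+r_j)·cross = 11.5·-93.7500 = -1078.1250
edge 2: (8,15.5)→(16.5,21.5)  cross = 8·21.5 − 16.5·15.5 = -83.7500; (r_i+r_j)·cross = 24.5·-83.7500 = -2051.8750
edge 3: (16.5,21.5)→(19,36.5)  cross = 16.5·36.5 − 19·21.5 = 193.7500; (r_i+r_j)·cross = 35.5·193.7500 = 6878.1250
edge 4: (19,36.5)→(15.5,37)  cross = 19·37 − 15.5·36.5 = 137.2500; (r_i+r_j)·cross = 34.5·137.2500 = 4735.1250
edge 5: (15.5,37)→(7,38)  cross = 15.5·38 − 7·37 = 330.0000; (r_i+r_j)·cross = 22.5·330.0000 = 7425.0000
edge 6: (7,38)→(2,35.5)  cross = 7·35.5 − 2·38 = 172.5000; (r_i+r_j)·cross = 9·172.5000 = 1552.5000
edge 7: (2,35.5)→(1.5,25)  cross = 2·25 − 1.5·35.5 = -3.2500; (r_i+r_j)·cross = 3.5·-3.2500 = -11.3750
Σcross = 593.0000 → A = |Σcross|/2 = 296.5000 mm²
Σ(r_i+r_j)·cross = 17150.6250 → first moment M = |Σ|/6 = 2858.4375
R_c = M/A = 2858.4375/296.5000 = 9.6406 mm
θ = 146° = 2.548181 rad
V = θ·R_c·A = 2.548181·9.6406·296.5000 = 7283.815 mm³

Volume = 7283.815 mm³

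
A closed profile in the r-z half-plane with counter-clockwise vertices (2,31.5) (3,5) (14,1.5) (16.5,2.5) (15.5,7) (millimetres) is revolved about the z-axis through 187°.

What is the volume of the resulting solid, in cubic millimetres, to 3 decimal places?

Profile (r,z), 5 vertices: (2,31.5) (3,5) (14,1.5) (16.5,2.5) (15.5,7)
edge 0: (2,31.5)→(3,5)  cross = 2·5 − 3·31.5 = -84.5000; (r_i+r_j)·cross = 5·-84.5000 = -422.5000
edge 1: (3,5)→(14,1.5)  cross = 3·1.5 − 14·5 = -65.5000; (r_i+r_j)·cross = 17·-65.5000 = -1113.5000
edge 2: (14,1.5)→(16.5,2.5)  cross = 14·2.5 − 16.5·1.5 = 10.2500; (r_i+r_j)·cross = 30.5·10.2500 = 312.6250
edge 3: (16.5,2.5)→(15.5,7)  cross = 16.5·7 − 15.5·2.5 = 76.7500; (r_i+r_j)·cross = 32·76.7500 = 2456.0000
edge 4: (15.5,7)→(2,31.5)  cross = 15.5·31.5 − 2·7 = 474.2500; (r_i+r_j)·cross = 17.5·474.2500 = 8299.3750
Σcross = 411.2500 → A = |Σcross|/2 = 205.6250 mm²
Σ(r_i+r_j)·cross = 9532.0000 → first moment M = |Σ|/6 = 1588.6667
R_c = M/A = 1588.6667/205.6250 = 7.7260 mm
θ = 187° = 3.263766 rad
V = θ·R_c·A = 3.263766·7.7260·205.6250 = 5185.036 mm³

Volume = 5185.036 mm³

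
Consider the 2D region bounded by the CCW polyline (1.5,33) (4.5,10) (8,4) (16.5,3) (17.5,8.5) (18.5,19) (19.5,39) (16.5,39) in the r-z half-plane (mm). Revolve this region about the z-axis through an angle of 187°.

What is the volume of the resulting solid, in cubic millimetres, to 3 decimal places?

Volume = 17942.824 mm³

Profile (r,z), 8 vertices: (1.5,33) (4.5,10) (8,4) (16.5,3) (17.5,8.5) (18.5,19) (19.5,39) (16.5,39)
edge 0: (1.5,33)→(4.5,10)  cross = 1.5·10 − 4.5·33 = -133.5000; (r_i+r_j)·cross = 6·-133.5000 = -801.0000
edge 1: (4.5,10)→(8,4)  cross = 4.5·4 − 8·10 = -62.0000; (r_i+r_j)·cross = 12.5·-62.0000 = -775.0000
edge 2: (8,4)→(16.5,3)  cross = 8·3 − 16.5·4 = -42.0000; (r_i+r_j)·cross = 24.5·-42.0000 = -1029.0000
edge 3: (16.5,3)→(17.5,8.5)  cross = 16.5·8.5 − 17.5·3 = 87.7500; (r_i+r_j)·cross = 34·87.7500 = 2983.5000
edge 4: (17.5,8.5)→(18.5,19)  cross = 17.5·19 − 18.5·8.5 = 175.2500; (r_i+r_j)·cross = 36·175.2500 = 6309.0000
edge 5: (18.5,19)→(19.5,39)  cross = 18.5·39 − 19.5·19 = 351.0000; (r_i+r_j)·cross = 38·351.0000 = 13338.0000
edge 6: (19.5,39)→(16.5,39)  cross = 19.5·39 − 16.5·39 = 117.0000; (r_i+r_j)·cross = 36·117.0000 = 4212.0000
edge 7: (16.5,39)→(1.5,33)  cross = 16.5·33 − 1.5·39 = 486.0000; (r_i+r_j)·cross = 18·486.0000 = 8748.0000
Σcross = 979.5000 → A = |Σcross|/2 = 489.7500 mm²
Σ(r_i+r_j)·cross = 32985.5000 → first moment M = |Σ|/6 = 5497.5833
R_c = M/A = 5497.5833/489.7500 = 11.2253 mm
θ = 187° = 3.263766 rad
V = θ·R_c·A = 3.263766·11.2253·489.7500 = 17942.824 mm³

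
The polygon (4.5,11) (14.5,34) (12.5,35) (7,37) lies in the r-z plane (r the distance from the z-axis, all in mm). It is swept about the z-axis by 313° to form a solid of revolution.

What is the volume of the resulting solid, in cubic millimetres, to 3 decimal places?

Profile (r,z), 4 vertices: (4.5,11) (14.5,34) (12.5,35) (7,37)
edge 0: (4.5,11)→(14.5,34)  cross = 4.5·34 − 14.5·11 = -6.5000; (r_i+r_j)·cross = 19·-6.5000 = -123.5000
edge 1: (14.5,34)→(12.5,35)  cross = 14.5·35 − 12.5·34 = 82.5000; (r_i+r_j)·cross = 27·82.5000 = 2227.5000
edge 2: (12.5,35)→(7,37)  cross = 12.5·37 − 7·35 = 217.5000; (r_i+r_j)·cross = 19.5·217.5000 = 4241.2500
edge 3: (7,37)→(4.5,11)  cross = 7·11 − 4.5·37 = -89.5000; (r_i+r_j)·cross = 11.5·-89.5000 = -1029.2500
Σcross = 204.0000 → A = |Σcross|/2 = 102.0000 mm²
Σ(r_i+r_j)·cross = 5316.0000 → first moment M = |Σ|/6 = 886.0000
R_c = M/A = 886.0000/102.0000 = 8.6863 mm
θ = 313° = 5.462881 rad
V = θ·R_c·A = 5.462881·8.6863·102.0000 = 4840.112 mm³

Volume = 4840.112 mm³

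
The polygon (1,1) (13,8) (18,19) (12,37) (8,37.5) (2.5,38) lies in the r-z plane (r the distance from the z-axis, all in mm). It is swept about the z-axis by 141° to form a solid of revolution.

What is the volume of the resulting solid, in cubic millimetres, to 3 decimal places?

Profile (r,z), 6 vertices: (1,1) (13,8) (18,19) (12,37) (8,37.5) (2.5,38)
edge 0: (1,1)→(13,8)  cross = 1·8 − 13·1 = -5.0000; (r_i+r_j)·cross = 14·-5.0000 = -70.0000
edge 1: (13,8)→(18,19)  cross = 13·19 − 18·8 = 103.0000; (r_i+r_j)·cross = 31·103.0000 = 3193.0000
edge 2: (18,19)→(12,37)  cross = 18·37 − 12·19 = 438.0000; (r_i+r_j)·cross = 30·438.0000 = 13140.0000
edge 3: (12,37)→(8,37.5)  cross = 12·37.5 − 8·37 = 154.0000; (r_i+r_j)·cross = 20·154.0000 = 3080.0000
edge 4: (8,37.5)→(2.5,38)  cross = 8·38 − 2.5·37.5 = 210.2500; (r_i+r_j)·cross = 10.5·210.2500 = 2207.6250
edge 5: (2.5,38)→(1,1)  cross = 2.5·1 − 1·38 = -35.5000; (r_i+r_j)·cross = 3.5·-35.5000 = -124.2500
Σcross = 864.7500 → A = |Σcross|/2 = 432.3750 mm²
Σ(r_i+r_j)·cross = 21426.3750 → first moment M = |Σ|/6 = 3571.0625
R_c = M/A = 3571.0625/432.3750 = 8.2592 mm
θ = 141° = 2.460914 rad
V = θ·R_c·A = 2.460914·8.2592·432.3750 = 8788.079 mm³

Volume = 8788.079 mm³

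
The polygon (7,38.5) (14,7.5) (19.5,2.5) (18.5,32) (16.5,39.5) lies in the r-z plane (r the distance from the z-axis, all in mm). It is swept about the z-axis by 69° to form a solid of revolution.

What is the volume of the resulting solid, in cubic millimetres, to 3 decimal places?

Volume = 4724.379 mm³

Profile (r,z), 5 vertices: (7,38.5) (14,7.5) (19.5,2.5) (18.5,32) (16.5,39.5)
edge 0: (7,38.5)→(14,7.5)  cross = 7·7.5 − 14·38.5 = -486.5000; (r_i+r_j)·cross = 21·-486.5000 = -10216.5000
edge 1: (14,7.5)→(19.5,2.5)  cross = 14·2.5 − 19.5·7.5 = -111.2500; (r_i+r_j)·cross = 33.5·-111.2500 = -3726.8750
edge 2: (19.5,2.5)→(18.5,32)  cross = 19.5·32 − 18.5·2.5 = 577.7500; (r_i+r_j)·cross = 38·577.7500 = 21954.5000
edge 3: (18.5,32)→(16.5,39.5)  cross = 18.5·39.5 − 16.5·32 = 202.7500; (r_i+r_j)·cross = 35·202.7500 = 7096.2500
edge 4: (16.5,39.5)→(7,38.5)  cross = 16.5·38.5 − 7·39.5 = 358.7500; (r_i+r_j)·cross = 23.5·358.7500 = 8430.6250
Σcross = 541.5000 → A = |Σcross|/2 = 270.7500 mm²
Σ(r_i+r_j)·cross = 23538.0000 → first moment M = |Σ|/6 = 3923.0000
R_c = M/A = 3923.0000/270.7500 = 14.4894 mm
θ = 69° = 1.204277 rad
V = θ·R_c·A = 1.204277·14.4894·270.7500 = 4724.379 mm³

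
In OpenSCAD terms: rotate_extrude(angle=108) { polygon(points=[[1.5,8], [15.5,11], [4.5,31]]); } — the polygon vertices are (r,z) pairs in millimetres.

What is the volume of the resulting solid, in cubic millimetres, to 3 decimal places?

Profile (r,z), 3 vertices: (1.5,8) (15.5,11) (4.5,31)
edge 0: (1.5,8)→(15.5,11)  cross = 1.5·11 − 15.5·8 = -107.5000; (r_i+r_j)·cross = 17·-107.5000 = -1827.5000
edge 1: (15.5,11)→(4.5,31)  cross = 15.5·31 − 4.5·11 = 431.0000; (r_i+r_j)·cross = 20·431.0000 = 8620.0000
edge 2: (4.5,31)→(1.5,8)  cross = 4.5·8 − 1.5·31 = -10.5000; (r_i+r_j)·cross = 6·-10.5000 = -63.0000
Σcross = 313.0000 → A = |Σcross|/2 = 156.5000 mm²
Σ(r_i+r_j)·cross = 6729.5000 → first moment M = |Σ|/6 = 1121.5833
R_c = M/A = 1121.5833/156.5000 = 7.1667 mm
θ = 108° = 1.884956 rad
V = θ·R_c·A = 1.884956·7.1667·156.5000 = 2114.135 mm³

Volume = 2114.135 mm³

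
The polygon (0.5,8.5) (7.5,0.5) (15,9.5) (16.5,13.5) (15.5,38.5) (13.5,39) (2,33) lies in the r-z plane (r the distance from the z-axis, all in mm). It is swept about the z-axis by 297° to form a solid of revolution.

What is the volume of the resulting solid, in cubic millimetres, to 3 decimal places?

Profile (r,z), 7 vertices: (0.5,8.5) (7.5,0.5) (15,9.5) (16.5,13.5) (15.5,38.5) (13.5,39) (2,33)
edge 0: (0.5,8.5)→(7.5,0.5)  cross = 0.5·0.5 − 7.5·8.5 = -63.5000; (r_i+r_j)·cross = 8·-63.5000 = -508.0000
edge 1: (7.5,0.5)→(15,9.5)  cross = 7.5·9.5 − 15·0.5 = 63.7500; (r_i+r_j)·cross = 22.5·63.7500 = 1434.3750
edge 2: (15,9.5)→(16.5,13.5)  cross = 15·13.5 − 16.5·9.5 = 45.7500; (r_i+r_j)·cross = 31.5·45.7500 = 1441.1250
edge 3: (16.5,13.5)→(15.5,38.5)  cross = 16.5·38.5 − 15.5·13.5 = 426.0000; (r_i+r_j)·cross = 32·426.0000 = 13632.0000
edge 4: (15.5,38.5)→(13.5,39)  cross = 15.5·39 − 13.5·38.5 = 84.7500; (r_i+r_j)·cross = 29·84.7500 = 2457.7500
edge 5: (13.5,39)→(2,33)  cross = 13.5·33 − 2·39 = 367.5000; (r_i+r_j)·cross = 15.5·367.5000 = 5696.2500
edge 6: (2,33)→(0.5,8.5)  cross = 2·8.5 − 0.5·33 = 0.5000; (r_i+r_j)·cross = 2.5·0.5000 = 1.2500
Σcross = 924.7500 → A = |Σcross|/2 = 462.3750 mm²
Σ(r_i+r_j)·cross = 24154.7500 → first moment M = |Σ|/6 = 4025.7917
R_c = M/A = 4025.7917/462.3750 = 8.7068 mm
θ = 297° = 5.183628 rad
V = θ·R_c·A = 5.183628·8.7068·462.3750 = 20868.206 mm³

Volume = 20868.206 mm³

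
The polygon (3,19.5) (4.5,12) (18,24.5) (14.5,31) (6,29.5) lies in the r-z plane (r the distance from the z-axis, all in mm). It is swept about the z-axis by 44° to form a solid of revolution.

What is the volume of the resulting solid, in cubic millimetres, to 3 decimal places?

Volume = 1156.301 mm³

Profile (r,z), 5 vertices: (3,19.5) (4.5,12) (18,24.5) (14.5,31) (6,29.5)
edge 0: (3,19.5)→(4.5,12)  cross = 3·12 − 4.5·19.5 = -51.7500; (r_i+r_j)·cross = 7.5·-51.7500 = -388.1250
edge 1: (4.5,12)→(18,24.5)  cross = 4.5·24.5 − 18·12 = -105.7500; (r_i+r_j)·cross = 22.5·-105.7500 = -2379.3750
edge 2: (18,24.5)→(14.5,31)  cross = 18·31 − 14.5·24.5 = 202.7500; (r_i+r_j)·cross = 32.5·202.7500 = 6589.3750
edge 3: (14.5,31)→(6,29.5)  cross = 14.5·29.5 − 6·31 = 241.7500; (r_i+r_j)·cross = 20.5·241.7500 = 4955.8750
edge 4: (6,29.5)→(3,19.5)  cross = 6·19.5 − 3·29.5 = 28.5000; (r_i+r_j)·cross = 9·28.5000 = 256.5000
Σcross = 315.5000 → A = |Σcross|/2 = 157.7500 mm²
Σ(r_i+r_j)·cross = 9034.2500 → first moment M = |Σ|/6 = 1505.7083
R_c = M/A = 1505.7083/157.7500 = 9.5449 mm
θ = 44° = 0.767945 rad
V = θ·R_c·A = 0.767945·9.5449·157.7500 = 1156.301 mm³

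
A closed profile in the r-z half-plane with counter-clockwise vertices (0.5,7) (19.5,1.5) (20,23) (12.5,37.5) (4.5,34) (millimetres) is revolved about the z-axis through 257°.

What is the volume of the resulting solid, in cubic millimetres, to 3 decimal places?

Volume = 24876.375 mm³

Profile (r,z), 5 vertices: (0.5,7) (19.5,1.5) (20,23) (12.5,37.5) (4.5,34)
edge 0: (0.5,7)→(19.5,1.5)  cross = 0.5·1.5 − 19.5·7 = -135.7500; (r_i+r_j)·cross = 20·-135.7500 = -2715.0000
edge 1: (19.5,1.5)→(20,23)  cross = 19.5·23 − 20·1.5 = 418.5000; (r_i+r_j)·cross = 39.5·418.5000 = 16530.7500
edge 2: (20,23)→(12.5,37.5)  cross = 20·37.5 − 12.5·23 = 462.5000; (r_i+r_j)·cross = 32.5·462.5000 = 15031.2500
edge 3: (12.5,37.5)→(4.5,34)  cross = 12.5·34 − 4.5·37.5 = 256.2500; (r_i+r_j)·cross = 17·256.2500 = 4356.2500
edge 4: (4.5,34)→(0.5,7)  cross = 4.5·7 − 0.5·34 = 14.5000; (r_i+r_j)·cross = 5·14.5000 = 72.5000
Σcross = 1016.0000 → A = |Σcross|/2 = 508.0000 mm²
Σ(r_i+r_j)·cross = 33275.7500 → first moment M = |Σ|/6 = 5545.9583
R_c = M/A = 5545.9583/508.0000 = 10.9172 mm
θ = 257° = 4.485496 rad
V = θ·R_c·A = 4.485496·10.9172·508.0000 = 24876.375 mm³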